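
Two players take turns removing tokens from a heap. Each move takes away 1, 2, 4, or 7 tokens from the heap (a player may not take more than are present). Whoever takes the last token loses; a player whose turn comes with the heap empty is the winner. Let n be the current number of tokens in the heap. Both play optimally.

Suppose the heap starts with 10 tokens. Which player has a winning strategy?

The second player wins.

Build the W/L table. Terminal = W. A non-terminal position is W if it has a move to some L; otherwise it is L.
n=0: no move; the opponent has just taken the last token and therefore loses → W
n=1: the only move is to 0(W), a W ⇒ L
n=2: can move to 1, which is L ⇒ W
n=3: can move to 1, which is L ⇒ W
n=4: moves to 3(W), 2(W), 0(W); every one is W ⇒ L
n=5: can move to 4, which is L ⇒ W
n=6: can move to 4, which is L ⇒ W
n=7: moves to 6(W), 5(W), 3(W), 0(W); every one is W ⇒ L
n=8: can move to 7, which is L ⇒ W
n=9: can move to 7, which is L ⇒ W
n=10: moves to 9(W), 8(W), 6(W), 3(W); every one is W ⇒ L
Every move from 10 reaches a W position, so the mover loses.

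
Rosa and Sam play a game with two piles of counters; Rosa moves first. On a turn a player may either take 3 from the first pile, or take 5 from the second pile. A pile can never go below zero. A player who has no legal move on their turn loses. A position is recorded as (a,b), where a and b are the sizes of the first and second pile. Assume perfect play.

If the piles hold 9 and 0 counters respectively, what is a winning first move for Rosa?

Move to (6,0).

Build the W/L table. Terminal = L. A non-terminal position is W if it has a move to some L; otherwise it is L.
No move ever increases a pile, so every position that can arise here has a ≤ 9 and b ≤ 0; it is enough to label the cells with 0 ≤ a ≤ 9 and 0 ≤ b ≤ 0.
Every move lowers a or b (never raises either), so fill the grid row by row in increasing a, and left to right within a row: each cell's successors are then already labelled.
      b=0
a=0:    L
a=1:    L
a=2:    L
a=3:    W
a=4:    W
a=5:    W
a=6:    L
a=7:    L
a=8:    L
a=9:    W
Cells with no legal move (terminal, hence L): (0,0), (1,0), (2,0).
The remaining L cells, each justified by listing all of its moves:
(6,0): only reaches (3,0)(W), which is W → L
(7,0): only reaches (4,0)(W), which is W → L
(8,0): only reaches (5,0)(W), which is W → L
Every other cell has at least one move into one of the L cells above, so it is W.
From (9,0), the L positions reachable in one move are: (6,0).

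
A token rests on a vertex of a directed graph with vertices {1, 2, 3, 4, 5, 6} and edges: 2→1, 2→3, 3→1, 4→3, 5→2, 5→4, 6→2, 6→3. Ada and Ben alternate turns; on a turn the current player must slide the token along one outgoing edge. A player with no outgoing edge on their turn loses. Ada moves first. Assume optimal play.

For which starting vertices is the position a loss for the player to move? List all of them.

Positions with no move are L. A position that does have a move is losing for the player to move precisely when every available move leads to a winning position for the opponent. Fill in the labels:
Every edge goes from a vertex to one that appears earlier in the order 1, 3, 4, 2, 5, 6, so processing vertices in that order labels each vertex after all of its successors.
1: no outgoing edge → L
3: W (go to 1, an L position)
4: L (sole option 3(W) is W)
2: W (go to 1, an L position)
5: W (go to 4, an L position)
6: L (options 2(W), 3(W) are all W)
The losing starting vertices are exactly the entries labelled L in this table (3 of them).

1, 4, 6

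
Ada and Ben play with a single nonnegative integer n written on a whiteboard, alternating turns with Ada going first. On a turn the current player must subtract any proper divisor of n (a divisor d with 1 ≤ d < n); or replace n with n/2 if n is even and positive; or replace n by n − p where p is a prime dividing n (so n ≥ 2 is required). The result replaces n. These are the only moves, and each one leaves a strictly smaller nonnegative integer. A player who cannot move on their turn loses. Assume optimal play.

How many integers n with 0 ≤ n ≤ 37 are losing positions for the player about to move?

Use the standard recursion: the mover loses at a terminal position; elsewhere, the mover wins exactly when some move hands the opponent an L position.
n=0: no move → L
n=1: no move → L
n=2: reaches L-position 0 → W
n=3: reaches L-position 0 → W
n=4: only reaches 2(W), 3(W), all W → L
n=5: reaches L-position 0 → W
n=6: reaches L-position 4 → W
n=7: reaches L-position 0 → W
n=8: reaches L-position 4 → W
n=9: only reaches 6(W), 8(W), all W → L
n=10: reaches L-position 9 → W
n=11: reaches L-position 0 → W
n=12: reaches L-position 9 → W
n=13: reaches L-position 0 → W
n=14: only reaches 7(W), 12(W), 13(W), all W → L
n=15: reaches L-position 14 → W
n=16: reaches L-position 14 → W
n=17: reaches L-position 0 → W
n=18: reaches L-position 9 → W
n=19: reaches L-position 0 → W
n=20: only reaches 10(W), 15(W), 16(W), 18(W), 19(W), all W → L
n=21: reaches L-position 14 → W
n=22: reaches L-position 20 → W
n=23: reaches L-position 0 → W
n=24: reaches L-position 20 → W
n=25: reaches L-position 20 → W
n=26: only reaches 13(W), 24(W), 25(W), all W → L
n=27: reaches L-position 26 → W
n=28: reaches L-position 14 → W
n=29: reaches L-position 0 → W
n=30: reaches L-position 20 → W
n=31: reaches L-position 0 → W
n=32: only reaches 16(W), 24(W), 28(W), 30(W), 31(W), all W → L
n=33: reaches L-position 32 → W
n=34: reaches L-position 32 → W
n=35: only reaches 28(W), 30(W), 34(W), all W → L
n=36: reaches L-position 32 → W
n=37: reaches L-position 0 → W
L entries with 0 ≤ n ≤ 37: n = 0, 1, 4, 9, 14, 20, 26, 32, 35; that makes 9.

9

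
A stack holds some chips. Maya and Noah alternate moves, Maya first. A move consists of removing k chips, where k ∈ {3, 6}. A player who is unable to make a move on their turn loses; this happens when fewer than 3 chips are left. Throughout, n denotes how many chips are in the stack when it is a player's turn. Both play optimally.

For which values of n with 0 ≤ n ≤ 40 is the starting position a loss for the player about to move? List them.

Use the standard recursion: the mover loses at a terminal position; elsewhere, the mover wins exactly when some move hands the opponent an L position.
n=0: no move → L
n=1: no move → L
n=2: no move → L
n=3: can move to 0, which is L ⇒ W
n=4: can move to 1, which is L ⇒ W
n=5: can move to 2, which is L ⇒ W
n=6: can move to 0, which is L ⇒ W
n=7: can move to 1, which is L ⇒ W
n=8: can move to 2, which is L ⇒ W
n=9: moves to 6(W), 3(W); every one is W ⇒ L
n=10: moves to 7(W), 4(W); every one is W ⇒ L
n=11: moves to 8(W), 5(W); every one is W ⇒ L
n=12: can move to 9, which is L ⇒ W
n=13: can move to 10, which is L ⇒ W
n=14: can move to 11, which is L ⇒ W
n=15: can move to 9, which is L ⇒ W
n=16: can move to 10, which is L ⇒ W
n=17: can move to 11, which is L ⇒ W
n=18: moves to 15(W), 12(W); every one is W ⇒ L
n=19: moves to 16(W), 13(W); every one is W ⇒ L
n=20: moves to 17(W), 14(W); every one is W ⇒ L
n=21: can move to 18, which is L ⇒ W
n=22: can move to 19, which is L ⇒ W
n=23: can move to 20, which is L ⇒ W
n=24: can move to 18, which is L ⇒ W
n=25: can move to 19, which is L ⇒ W
n=26: can move to 20, which is L ⇒ W
n=27: moves to 24(W), 21(W); every one is W ⇒ L
n=28: moves to 25(W), 22(W); every one is W ⇒ L
n=29: moves to 26(W), 23(W); every one is W ⇒ L
n=30: can move to 27, which is L ⇒ W
n=31: can move to 28, which is L ⇒ W
n=32: can move to 29, which is L ⇒ W
n=33: can move to 27, which is L ⇒ W
n=34: can move to 28, which is L ⇒ W
n=35: can move to 29, which is L ⇒ W
n=36: moves to 33(W), 30(W); every one is W ⇒ L
n=37: moves to 34(W), 31(W); every one is W ⇒ L
n=38: moves to 35(W), 32(W); every one is W ⇒ L
n=39: can move to 36, which is L ⇒ W
n=40: can move to 37, which is L ⇒ W
The losing starting values of n are exactly the entries labelled L in this table (15 of them).

0, 1, 2, 9, 10, 11, 18, 19, 20, 27, 28, 29, 36, 37, 38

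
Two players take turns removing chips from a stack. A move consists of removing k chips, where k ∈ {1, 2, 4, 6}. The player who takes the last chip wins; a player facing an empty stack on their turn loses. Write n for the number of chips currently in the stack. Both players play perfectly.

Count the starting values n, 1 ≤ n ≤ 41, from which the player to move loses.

Label each position W (a win for the player to move) or L (a loss). A position with no legal move is L; any other position is W exactly when some move reaches an L, and L when every move reaches a W.
n=0: no move → L
n=1: can move to 0, which is L ⇒ W
n=2: can move to 0, which is L ⇒ W
n=3: moves to 2(W), 1(W); every one is W ⇒ L
n=4: can move to 3, which is L ⇒ W
n=5: can move to 3, which is L ⇒ W
n=6: can move to 0, which is L ⇒ W
n=7: can move to 3, which is L ⇒ W
n=8: moves to 7(W), 6(W), 4(W), 2(W); every one is W ⇒ L
n=9: can move to 8, which is L ⇒ W
n=10: can move to 8, which is L ⇒ W
n=11: moves to 10(W), 9(W), 7(W), 5(W); every one is W ⇒ L
n=12: can move to 11, which is L ⇒ W
n=13: can move to 11, which is L ⇒ W
n=14: can move to 8, which is L ⇒ W
n=15: can move to 11, which is L ⇒ W
n=16: moves to 15(W), 14(W), 12(W), 10(W); every one is W ⇒ L
n=17: can move to 16, which is L ⇒ W
n=18: can move to 16, which is L ⇒ W
n=19: moves to 18(W), 17(W), 15(W), 13(W); every one is W ⇒ L
n=20: can move to 19, which is L ⇒ W
n=21: can move to 19, which is L ⇒ W
n=22: can move to 16, which is L ⇒ W
n=23: can move to 19, which is L ⇒ W
n=24: moves to 23(W), 22(W), 20(W), 18(W); every one is W ⇒ L
n=25: can move to 24, which is L ⇒ W
n=26: can move to 24, which is L ⇒ W
n=27: moves to 26(W), 25(W), 23(W), 21(W); every one is W ⇒ L
n=28: can move to 27, which is L ⇒ W
n=29: can move to 27, which is L ⇒ W
n=30: can move to 24, which is L ⇒ W
n=31: can move to 27, which is L ⇒ W
n=32: moves to 31(W), 30(W), 28(W), 26(W); every one is W ⇒ L
n=33: can move to 32, which is L ⇒ W
n=34: can move to 32, which is L ⇒ W
n=35: moves to 34(W), 33(W), 31(W), 29(W); every one is W ⇒ L
n=36: can move to 35, which is L ⇒ W
n=37: can move to 35, which is L ⇒ W
n=38: can move to 32, which is L ⇒ W
n=39: can move to 35, which is L ⇒ W
n=40: moves to 39(W), 38(W), 36(W), 34(W); every one is W ⇒ L
n=41: can move to 40, which is L ⇒ W
L entries with 1 ≤ n ≤ 41 (n=0 is outside the asked range and is not counted): n = 3, 8, 11, 16, 19, 24, 27, 32, 35, 40; that makes 10.

10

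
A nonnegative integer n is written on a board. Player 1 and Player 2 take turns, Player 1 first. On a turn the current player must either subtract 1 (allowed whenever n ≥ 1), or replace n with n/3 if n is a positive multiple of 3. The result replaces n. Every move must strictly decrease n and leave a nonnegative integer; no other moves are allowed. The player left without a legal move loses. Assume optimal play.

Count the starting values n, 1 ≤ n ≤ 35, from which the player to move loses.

16

Work bottom-up. With no move the player to move loses. Otherwise the position is W if at least one move leads to an L position for the opponent, and L if every move leads to a W.
n=0: no move → L
n=1: reaches L-position 0 → W
n=2: only reaches 1(W), which is W → L
n=3: reaches L-position 2 → W
n=4: only reaches 3(W), which is W → L
n=5: reaches L-position 4 → W
n=6: reaches L-position 2 → W
n=7: only reaches 6(W), which is W → L
n=8: reaches L-position 7 → W
n=9: only reaches 3(W), 8(W), all W → L
n=10: reaches L-position 9 → W
n=11: only reaches 10(W), which is W → L
n=12: reaches L-position 4 → W
n=13: only reaches 12(W), which is W → L
n=14: reaches L-position 13 → W
n=15: only reaches 5(W), 14(W), all W → L
n=16: reaches L-position 15 → W
n=17: only reaches 16(W), which is W → L
n=18: reaches L-position 17 → W
n=19: only reaches 18(W), which is W → L
n=20: reaches L-position 19 → W
n=21: reaches L-position 7 → W
n=22: only reaches 21(W), which is W → L
n=23: reaches L-position 22 → W
n=24: only reaches 8(W), 23(W), all W → L
n=25: reaches L-position 24 → W
n=26: only reaches 25(W), which is W → L
n=27: reaches L-position 9 → W
n=28: only reaches 27(W), which is W → L
n=29: reaches L-position 28 → W
n=30: only reaches 10(W), 29(W), all W → L
n=31: reaches L-position 30 → W
n=32: only reaches 31(W), which is W → L
n=33: reaches L-position 11 → W
n=34: only reaches 33(W), which is W → L
n=35: reaches L-position 34 → W
L entries with 1 ≤ n ≤ 35 (n=0 is outside the asked range and is not counted): n = 2, 4, 7, 9, 11, 13, 15, 17, 19, 22, 24, 26, 28, 30, 32, 34; that makes 16.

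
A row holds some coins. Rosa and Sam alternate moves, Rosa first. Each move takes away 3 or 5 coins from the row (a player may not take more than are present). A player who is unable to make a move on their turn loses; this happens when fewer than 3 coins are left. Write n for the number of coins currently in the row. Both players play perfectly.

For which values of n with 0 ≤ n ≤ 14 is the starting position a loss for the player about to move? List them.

0, 1, 2, 8, 9, 10

Work bottom-up. With no move the player to move loses. Otherwise the position is W if at least one move leads to an L position for the opponent, and L if every move leads to a W.
n=0: no move → L
n=1: no move → L
n=2: no move → L
n=3: reaches L-position 0 → W
n=4: reaches L-position 1 → W
n=5: reaches L-position 2 → W
n=6: reaches L-position 1 → W
n=7: reaches L-position 2 → W
n=8: only reaches 5(W), 3(W), all W → L
n=9: only reaches 6(W), 4(W), all W → L
n=10: only reaches 7(W), 5(W), all W → L
n=11: reaches L-position 8 → W
n=12: reaches L-position 9 → W
n=13: reaches L-position 10 → W
n=14: reaches L-position 9 → W
The losing starting values of n are exactly the entries labelled L in this table (6 of them).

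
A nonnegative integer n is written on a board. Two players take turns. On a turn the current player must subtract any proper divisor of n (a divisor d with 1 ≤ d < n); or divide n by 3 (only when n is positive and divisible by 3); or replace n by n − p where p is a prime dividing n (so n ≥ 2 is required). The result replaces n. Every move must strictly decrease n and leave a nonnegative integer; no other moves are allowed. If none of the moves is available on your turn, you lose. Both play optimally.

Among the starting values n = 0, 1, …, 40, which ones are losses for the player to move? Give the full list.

Compute win/loss labels from the base case upward. A position with no move is L. Any other position is W if it can reach an L in one move, else L.
n=0: no move → L
n=1: no move → L
n=2: W (go to 0, an L position)
n=3: W (go to 0, an L position)
n=4: L (options 2(W), 3(W) are all W)
n=5: W (go to 0, an L position)
n=6: W (go to 4, an L position)
n=7: W (go to 0, an L position)
n=8: W (go to 4, an L position)
n=9: L (options 3(W), 6(W), 8(W) are all W)
n=10: W (go to 9, an L position)
n=11: W (go to 0, an L position)
n=12: W (go to 4, an L position)
n=13: W (go to 0, an L position)
n=14: L (options 7(W), 12(W), 13(W) are all W)
n=15: W (go to 14, an L position)
n=16: W (go to 14, an L position)
n=17: W (go to 0, an L position)
n=18: W (go to 9, an L position)
n=19: W (go to 0, an L position)
n=20: L (options 10(W), 15(W), 16(W), 18(W), 19(W) are all W)
n=21: W (go to 14, an L position)
n=22: W (go to 20, an L position)
n=23: W (go to 0, an L position)
n=24: W (go to 20, an L position)
n=25: W (go to 20, an L position)
n=26: L (options 13(W), 24(W), 25(W) are all W)
n=27: W (go to 9, an L position)
n=28: W (go to 14, an L position)
n=29: W (go to 0, an L position)
n=30: W (go to 20, an L position)
n=31: W (go to 0, an L position)
n=32: L (options 16(W), 24(W), 28(W), 30(W), 31(W) are all W)
n=33: W (go to 32, an L position)
n=34: W (go to 32, an L position)
n=35: L (options 28(W), 30(W), 34(W) are all W)
n=36: W (go to 32, an L position)
n=37: W (go to 0, an L position)
n=38: L (options 19(W), 36(W), 37(W) are all W)
n=39: W (go to 26, an L position)
n=40: W (go to 20, an L position)
Reading off the rows marked L gives the requested list; there are 10 such values of n.

0, 1, 4, 9, 14, 20, 26, 32, 35, 38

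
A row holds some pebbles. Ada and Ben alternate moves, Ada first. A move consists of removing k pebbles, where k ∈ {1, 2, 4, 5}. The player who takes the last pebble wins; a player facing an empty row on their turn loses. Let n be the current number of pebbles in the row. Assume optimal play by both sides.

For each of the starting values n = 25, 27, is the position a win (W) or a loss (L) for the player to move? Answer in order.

Compute win/loss labels from the base case upward. A position with no move is L. Any other position is W if it can reach an L in one move, else L.
n=0: no move → L
n=1: W (go to 0, an L position)
n=2: W (go to 0, an L position)
n=3: L (options 2(W), 1(W) are all W)
n=4: W (go to 3, an L position)
n=5: W (go to 3, an L position)
n=6: L (options 5(W), 4(W), 2(W), 1(W) are all W)
n=7: W (go to 6, an L position)
n=8: W (go to 6, an L position)
n=9: L (options 8(W), 7(W), 5(W), 4(W) are all W)
n=10: W (go to 9, an L position)
n=11: W (go to 9, an L position)
n=12: L (options 11(W), 10(W), 8(W), 7(W) are all W)
n=13: W (go to 12, an L position)
n=14: W (go to 12, an L position)
n=15: L (options 14(W), 13(W), 11(W), 10(W) are all W)
n=16: W (go to 15, an L position)
n=17: W (go to 15, an L position)
n=18: L (options 17(W), 16(W), 14(W), 13(W) are all W)
n=19: W (go to 18, an L position)
n=20: W (go to 18, an L position)
n=21: L (options 20(W), 19(W), 17(W), 16(W) are all W)
n=22: W (go to 21, an L position)
n=23: W (go to 21, an L position)
n=24: L (options 23(W), 22(W), 20(W), 19(W) are all W)
n=25: W (go to 24, an L position)
n=26: W (go to 24, an L position)
n=27: L (options 26(W), 25(W), 23(W), 22(W) are all W)

25: W, 27: L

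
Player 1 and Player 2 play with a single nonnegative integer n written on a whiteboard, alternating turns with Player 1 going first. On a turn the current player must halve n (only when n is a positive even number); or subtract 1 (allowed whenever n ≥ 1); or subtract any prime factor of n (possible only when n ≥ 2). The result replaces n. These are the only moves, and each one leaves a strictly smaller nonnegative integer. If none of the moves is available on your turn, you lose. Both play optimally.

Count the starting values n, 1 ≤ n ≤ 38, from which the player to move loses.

Label each position W (a win for the player to move) or L (a loss). A position with no legal move is L; any other position is W exactly when some move reaches an L, and L when every move reaches a W.
n=0: no move → L
n=1: reaches L-position 0 → W
n=2: reaches L-position 0 → W
n=3: reaches L-position 0 → W
n=4: only reaches 2(W), 3(W), all W → L
n=5: reaches L-position 0 → W
n=6: reaches L-position 4 → W
n=7: reaches L-position 0 → W
n=8: reaches L-position 4 → W
n=9: only reaches 6(W), 8(W), all W → L
n=10: reaches L-position 9 → W
n=11: reaches L-position 0 → W
n=12: reaches L-position 9 → W
n=13: reaches L-position 0 → W
n=14: only reaches 7(W), 12(W), 13(W), all W → L
n=15: reaches L-position 14 → W
n=16: reaches L-position 14 → W
n=17: reaches L-position 0 → W
n=18: reaches L-position 9 → W
n=19: reaches L-position 0 → W
n=20: only reaches 10(W), 15(W), 18(W), 19(W), all W → L
n=21: reaches L-position 14 → W
n=22: reaches L-position 20 → W
n=23: reaches L-position 0 → W
n=24: only reaches 12(W), 21(W), 22(W), 23(W), all W → L
n=25: reaches L-position 20 → W
n=26: reaches L-position 24 → W
n=27: reaches L-position 24 → W
n=28: reaches L-position 14 → W
n=29: reaches L-position 0 → W
n=30: only reaches 15(W), 25(W), 27(W), 28(W), 29(W), all W → L
n=31: reaches L-position 0 → W
n=32: reaches L-position 30 → W
n=33: reaches L-position 30 → W
n=34: only reaches 17(W), 32(W), 33(W), all W → L
n=35: reaches L-position 30 → W
n=36: reaches L-position 34 → W
n=37: reaches L-position 0 → W
n=38: only reaches 19(W), 36(W), 37(W), all W → L
L entries with 1 ≤ n ≤ 38 (n=0 is outside the asked range and is not counted): n = 4, 9, 14, 20, 24, 30, 34, 38; that makes 8.

8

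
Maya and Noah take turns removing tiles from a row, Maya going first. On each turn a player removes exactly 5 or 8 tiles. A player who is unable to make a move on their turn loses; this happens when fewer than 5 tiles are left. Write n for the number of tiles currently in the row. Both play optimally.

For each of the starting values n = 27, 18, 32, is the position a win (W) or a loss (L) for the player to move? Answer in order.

27: L, 18: W, 32: W

Work bottom-up. With no move the player to move loses. Otherwise the position is W if at least one move leads to an L position for the opponent, and L if every move leads to a W.
n=0: no move → L
n=1: no move → L
n=2: no move → L
n=3: no move → L
n=4: no move → L
n=5: →0(L), so W
n=6: →1(L), so W
n=7: →2(L), so W
n=8: →3(L), so W
n=9: →4(L), so W
n=10: →2(L), so W
n=11: →3(L), so W
n=12: →4(L), so W
n=13: →8(W), 5(W) — all W, so L
n=14: →9(W), 6(W) — all W, so L
n=15: →10(W), 7(W) — all W, so L
n=16: →11(W), 8(W) — all W, so L
n=17: →12(W), 9(W) — all W, so L
n=18: →13(L), so W
n=19: →14(L), so W
n=20: →15(L), so W
n=21: →16(L), so W
n=22: →17(L), so W
n=23: →15(L), so W
n=24: →16(L), so W
n=25: →17(L), so W
n=26: →21(W), 18(W) — all W, so L
n=27: →22(W), 19(W) — all W, so L
n=28: →23(W), 20(W) — all W, so L
n=29: →24(W), 21(W) — all W, so L
n=30: →25(W), 22(W) — all W, so L
n=31: →26(L), so W
n=32: →27(L), so W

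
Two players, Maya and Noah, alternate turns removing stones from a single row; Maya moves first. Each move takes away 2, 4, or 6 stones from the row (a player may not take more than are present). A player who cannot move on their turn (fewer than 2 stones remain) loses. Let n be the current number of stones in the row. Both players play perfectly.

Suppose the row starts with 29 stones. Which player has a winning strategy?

Maya wins.

Classify positions by backward induction: terminal positions (no move available) are L. From any other position, the mover wins iff some move reaches an L.
n=0: no move → L
n=1: no move → L
n=2: reaches L-position 0 → W
n=3: reaches L-position 1 → W
n=4: reaches L-position 0 → W
n=5: reaches L-position 1 → W
n=6: reaches L-position 0 → W
n=7: reaches L-position 1 → W
n=8: only reaches 6(W), 4(W), 2(W), all W → L
n=9: only reaches 7(W), 5(W), 3(W), all W → L
n=10: reaches L-position 8 → W
n=11: reaches L-position 9 → W
n=12: reaches L-position 8 → W
n=13: reaches L-position 9 → W
n=14: reaches L-position 8 → W
n=15: reaches L-position 9 → W
n=16: only reaches 14(W), 12(W), 10(W), all W → L
n=17: only reaches 15(W), 13(W), 11(W), all W → L
n=18: reaches L-position 16 → W
n=19: reaches L-position 17 → W
n=20: reaches L-position 16 → W
n=21: reaches L-position 17 → W
n=22: reaches L-position 16 → W
n=23: reaches L-position 17 → W
n=24: only reaches 22(W), 20(W), 18(W), all W → L
n=25: only reaches 23(W), 21(W), 19(W), all W → L
n=26: reaches L-position 24 → W
n=27: reaches L-position 25 → W
n=28: reaches L-position 24 → W
n=29: reaches L-position 25 → W
From 29 Maya can remove 4, leaving 25, reaching an L position.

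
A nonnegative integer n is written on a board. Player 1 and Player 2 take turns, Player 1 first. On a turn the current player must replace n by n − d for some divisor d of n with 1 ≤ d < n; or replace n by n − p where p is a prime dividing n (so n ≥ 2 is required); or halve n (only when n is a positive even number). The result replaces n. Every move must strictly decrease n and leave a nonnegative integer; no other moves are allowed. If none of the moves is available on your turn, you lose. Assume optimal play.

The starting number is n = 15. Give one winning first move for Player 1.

Move to 14.

Label each position W (a win for the player to move) or L (a loss). A position with no legal move is L; any other position is W exactly when some move reaches an L, and L when every move reaches a W.
n=0: no move → L
n=1: no move → L
n=2: can move to 0, which is L ⇒ W
n=3: can move to 0, which is L ⇒ W
n=4: moves to 2(W), 3(W); every one is W ⇒ L
n=5: can move to 0, which is L ⇒ W
n=6: can move to 4, which is L ⇒ W
n=7: can move to 0, which is L ⇒ W
n=8: can move to 4, which is L ⇒ W
n=9: moves to 6(W), 8(W); every one is W ⇒ L
n=10: can move to 9, which is L ⇒ W
n=11: can move to 0, which is L ⇒ W
n=12: can move to 9, which is L ⇒ W
n=13: can move to 0, which is L ⇒ W
n=14: moves to 7(W), 12(W), 13(W); every one is W ⇒ L
n=15: can move to 14, which is L ⇒ W
From 15, the L positions reachable in one move are: 14.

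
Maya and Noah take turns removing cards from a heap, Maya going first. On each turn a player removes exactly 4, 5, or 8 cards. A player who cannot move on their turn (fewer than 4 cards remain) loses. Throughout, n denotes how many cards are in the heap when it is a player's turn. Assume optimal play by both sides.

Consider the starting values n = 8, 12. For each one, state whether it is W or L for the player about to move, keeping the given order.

8: W, 12: L

Build the W/L table. Terminal = L. A non-terminal position is W if it has a move to some L; otherwise it is L.
n=0: no move → L
n=1: no move → L
n=2: no move → L
n=3: no move → L
n=4: reaches L-position 0 → W
n=5: reaches L-position 1 → W
n=6: reaches L-position 2 → W
n=7: reaches L-position 3 → W
n=8: reaches L-position 3 → W
n=9: reaches L-position 1 → W
n=10: reaches L-position 2 → W
n=11: reaches L-position 3 → W
n=12: only reaches 8(W), 7(W), 4(W), all W → L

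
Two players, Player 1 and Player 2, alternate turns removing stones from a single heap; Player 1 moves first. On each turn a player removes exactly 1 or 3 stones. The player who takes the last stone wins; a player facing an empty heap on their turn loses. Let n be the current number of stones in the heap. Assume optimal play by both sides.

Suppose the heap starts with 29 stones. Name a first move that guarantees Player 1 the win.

Remove 1, leaving 28.

Compute win/loss labels from the base case upward. A position with no move is L. Any other position is W if it can reach an L in one move, else L.
n=0: no move → L
n=1: can move to 0, which is L ⇒ W
n=2: the only move is to 1(W), a W ⇒ L
n=3: can move to 2, which is L ⇒ W
n=4: moves to 3(W), 1(W); every one is W ⇒ L
n=5: can move to 4, which is L ⇒ W
n=6: moves to 5(W), 3(W); every one is W ⇒ L
n=7: can move to 6, which is L ⇒ W
n=8: moves to 7(W), 5(W); every one is W ⇒ L
n=9: can move to 8, which is L ⇒ W
n=10: moves to 9(W), 7(W); every one is W ⇒ L
n=11: can move to 10, which is L ⇒ W
n=12: moves to 11(W), 9(W); every one is W ⇒ L
n=13: can move to 12, which is L ⇒ W
n=14: moves to 13(W), 11(W); every one is W ⇒ L
n=15: can move to 14, which is L ⇒ W
n=16: moves to 15(W), 13(W); every one is W ⇒ L
n=17: can move to 16, which is L ⇒ W
n=18: moves to 17(W), 15(W); every one is W ⇒ L
n=19: can move to 18, which is L ⇒ W
n=20: moves to 19(W), 17(W); every one is W ⇒ L
n=21: can move to 20, which is L ⇒ W
n=22: moves to 21(W), 19(W); every one is W ⇒ L
n=23: can move to 22, which is L ⇒ W
n=24: moves to 23(W), 21(W); every one is W ⇒ L
n=25: can move to 24, which is L ⇒ W
n=26: moves to 25(W), 23(W); every one is W ⇒ L
n=27: can move to 26, which is L ⇒ W
n=28: moves to 27(W), 25(W); every one is W ⇒ L
n=29: can move to 28, which is L ⇒ W
From 29, the L positions reachable in one move are: 28, 26. Any move reaching one of these is winning.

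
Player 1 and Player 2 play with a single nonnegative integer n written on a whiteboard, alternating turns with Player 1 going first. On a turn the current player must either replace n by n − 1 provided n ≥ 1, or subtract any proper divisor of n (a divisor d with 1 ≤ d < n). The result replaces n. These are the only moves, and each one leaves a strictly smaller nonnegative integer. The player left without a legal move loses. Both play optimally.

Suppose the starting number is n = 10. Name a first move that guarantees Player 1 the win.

Build the W/L table. Terminal = L. A non-terminal position is W if it has a move to some L; otherwise it is L.
n=0: no move → L
n=1: →0(L), so W
n=2: →1(W) only, which is W, so L
n=3: →2(L), so W
n=4: →2(L), so W
n=5: →4(W) only, which is W, so L
n=6: →5(L), so W
n=7: →6(W) only, which is W, so L
n=8: →7(L), so W
n=9: →6(W), 8(W) — all W, so L
n=10: →5(L), so W
From 10, the L positions reachable in one move are: 5, 9. Any move reaching one of these is winning.

Move to 5.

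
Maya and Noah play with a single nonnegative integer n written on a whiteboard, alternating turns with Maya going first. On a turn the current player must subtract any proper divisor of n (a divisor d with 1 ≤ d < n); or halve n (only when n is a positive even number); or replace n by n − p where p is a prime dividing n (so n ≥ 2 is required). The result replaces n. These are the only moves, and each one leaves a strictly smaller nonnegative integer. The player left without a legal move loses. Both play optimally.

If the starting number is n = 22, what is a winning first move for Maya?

Move to 20.

Positions with no move are L. A position that does have a move is losing for the player to move precisely when every available move leads to a winning position for the opponent. Fill in the labels:
n=0: no move → L
n=1: no move → L
n=2: can move to 0, which is L ⇒ W
n=3: can move to 0, which is L ⇒ W
n=4: moves to 2(W), 3(W); every one is W ⇒ L
n=5: can move to 0, which is L ⇒ W
n=6: can move to 4, which is L ⇒ W
n=7: can move to 0, which is L ⇒ W
n=8: can move to 4, which is L ⇒ W
n=9: moves to 6(W), 8(W); every one is W ⇒ L
n=10: can move to 9, which is L ⇒ W
n=11: can move to 0, which is L ⇒ W
n=12: can move to 9, which is L ⇒ W
n=13: can move to 0, which is L ⇒ W
n=14: moves to 7(W), 12(W), 13(W); every one is W ⇒ L
n=15: can move to 14, which is L ⇒ W
n=16: can move to 14, which is L ⇒ W
n=17: can move to 0, which is L ⇒ W
n=18: can move to 9, which is L ⇒ W
n=19: can move to 0, which is L ⇒ W
n=20: moves to 10(W), 15(W), 16(W), 18(W), 19(W); every one is W ⇒ L
n=21: can move to 14, which is L ⇒ W
n=22: can move to 20, which is L ⇒ W
From 22, the L positions reachable in one move are: 20.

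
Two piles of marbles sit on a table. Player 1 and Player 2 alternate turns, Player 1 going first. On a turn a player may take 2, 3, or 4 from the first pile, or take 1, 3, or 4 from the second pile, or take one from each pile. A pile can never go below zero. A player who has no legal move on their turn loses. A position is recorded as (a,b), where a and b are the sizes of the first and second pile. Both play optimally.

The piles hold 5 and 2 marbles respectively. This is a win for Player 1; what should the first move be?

Move to (1,2).

Work bottom-up. With no move the player to move loses. Otherwise the position is W if at least one move leads to an L position for the opponent, and L if every move leads to a W.
No move ever increases a pile, so every position that can arise here has a ≤ 5 and b ≤ 2; it is enough to label the cells with 0 ≤ a ≤ 5 and 0 ≤ b ≤ 2.
Every move lowers a or b (never raises either), so fill the grid row by row in increasing a, and left to right within a row: each cell's successors are then already labelled.
      b=0  b=1  b=2
a=0:    L    W    L
a=1:    L    W    L
a=2:    W    W    W
a=3:    W    L    W
a=4:    W    L    W
a=5:    W    W    W
Cells with no legal move (terminal, hence L): (0,0), (1,0).
The remaining L cells, each justified by listing all of its moves:
(0,2): L (sole option (0,1)(W) is W)
(1,2): L (options (1,1)(W), (0,1)(W) are all W)
(3,1): L (options (1,1)(W), (0,1)(W), (3,0)(W), (2,0)(W) are all W)
(4,1): L (options (2,1)(W), (1,1)(W), (0,1)(W), (4,0)(W), (3,0)(W) are all W)
Every other cell has at least one move into one of the L cells above, so it is W.
From (5,2), the L positions reachable in one move are: (1,2), (4,1). Any move reaching one of these is winning.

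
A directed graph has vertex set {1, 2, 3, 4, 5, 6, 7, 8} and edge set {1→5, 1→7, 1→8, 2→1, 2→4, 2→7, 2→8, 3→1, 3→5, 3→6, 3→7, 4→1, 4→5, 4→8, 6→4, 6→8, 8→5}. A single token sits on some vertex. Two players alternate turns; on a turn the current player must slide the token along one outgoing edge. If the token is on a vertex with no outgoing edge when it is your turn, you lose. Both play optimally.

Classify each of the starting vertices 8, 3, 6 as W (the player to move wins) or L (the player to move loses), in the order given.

8: W, 3: W, 6: L

Compute win/loss labels from the base case upward. A position with no move is L. Any other position is W if it can reach an L in one move, else L.
Every edge goes from a vertex to one that appears earlier in the order 5, 7, 8, 1, 4, 6, 2, 3, so processing vertices in that order labels each vertex after all of its successors.
5: no outgoing edge → L
7: no outgoing edge → L
8: can move to 5, which is L ⇒ W
1: can move to 7, which is L ⇒ W
4: can move to 5, which is L ⇒ W
6: moves to 4(W), 8(W); every one is W ⇒ L
2: can move to 7, which is L ⇒ W
3: can move to 6, which is L ⇒ W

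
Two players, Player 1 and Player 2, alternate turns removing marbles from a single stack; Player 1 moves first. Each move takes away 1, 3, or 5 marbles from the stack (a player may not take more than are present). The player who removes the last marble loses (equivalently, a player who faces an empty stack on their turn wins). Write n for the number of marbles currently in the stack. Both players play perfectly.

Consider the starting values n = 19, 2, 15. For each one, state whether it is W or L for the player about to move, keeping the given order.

19: L, 2: W, 15: L

Label each position W (a win for the player to move) or L (a loss). A position with no legal move is W; any other position is W exactly when some move reaches an L, and L when every move reaches a W.
n=0: no move; the opponent has just taken the last marble and therefore loses → W
n=1: only reaches 0(W), which is W → L
n=2: reaches L-position 1 → W
n=3: only reaches 2(W), 0(W), all W → L
n=4: reaches L-position 3 → W
n=5: only reaches 4(W), 2(W), 0(W), all W → L
n=6: reaches L-position 5 → W
n=7: only reaches 6(W), 4(W), 2(W), all W → L
n=8: reaches L-position 7 → W
n=9: only reaches 8(W), 6(W), 4(W), all W → L
n=10: reaches L-position 9 → W
n=11: only reaches 10(W), 8(W), 6(W), all W → L
n=12: reaches L-position 11 → W
n=13: only reaches 12(W), 10(W), 8(W), all W → L
n=14: reaches L-position 13 → W
n=15: only reaches 14(W), 12(W), 10(W), all W → L
n=16: reaches L-position 15 → W
n=17: only reaches 16(W), 14(W), 12(W), all W → L
n=18: reaches L-position 17 → W
n=19: only reaches 18(W), 16(W), 14(W), all W → L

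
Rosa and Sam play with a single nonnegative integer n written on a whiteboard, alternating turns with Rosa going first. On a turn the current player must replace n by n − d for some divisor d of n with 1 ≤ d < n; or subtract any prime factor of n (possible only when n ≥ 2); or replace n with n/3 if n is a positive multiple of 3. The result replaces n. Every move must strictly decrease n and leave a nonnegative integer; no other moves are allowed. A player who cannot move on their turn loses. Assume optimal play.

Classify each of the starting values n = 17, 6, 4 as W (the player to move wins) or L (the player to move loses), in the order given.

17: W, 6: W, 4: L

Positions with no move are L. A position that does have a move is losing for the player to move precisely when every available move leads to a winning position for the opponent. Fill in the labels:
n=0: no move → L
n=1: no move → L
n=2: reaches L-position 0 → W
n=3: reaches L-position 0 → W
n=4: only reaches 2(W), 3(W), all W → L
n=5: reaches L-position 0 → W
n=6: reaches L-position 4 → W
n=7: reaches L-position 0 → W
n=8: reaches L-position 4 → W
n=9: only reaches 3(W), 6(W), 8(W), all W → L
n=10: reaches L-position 9 → W
n=11: reaches L-position 0 → W
n=12: reaches L-position 4 → W
n=13: reaches L-position 0 → W
n=14: only reaches 7(W), 12(W), 13(W), all W → L
n=15: reaches L-position 14 → W
n=16: reaches L-position 14 → W
n=17: reaches L-position 0 → W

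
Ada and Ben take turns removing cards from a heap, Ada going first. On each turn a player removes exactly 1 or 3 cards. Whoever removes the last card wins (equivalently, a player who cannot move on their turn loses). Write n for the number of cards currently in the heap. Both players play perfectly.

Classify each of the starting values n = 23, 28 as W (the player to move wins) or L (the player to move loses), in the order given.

Work bottom-up. With no move the player to move loses. Otherwise the position is W if at least one move leads to an L position for the opponent, and L if every move leads to a W.
n=0: no move → L
n=1: W (go to 0, an L position)
n=2: L (sole option 1(W) is W)
n=3: W (go to 2, an L position)
n=4: L (options 3(W), 1(W) are all W)
n=5: W (go to 4, an L position)
n=6: L (options 5(W), 3(W) are all W)
n=7: W (go to 6, an L position)
n=8: L (options 7(W), 5(W) are all W)
n=9: W (go to 8, an L position)
n=10: L (options 9(W), 7(W) are all W)
n=11: W (go to 10, an L position)
n=12: L (options 11(W), 9(W) are all W)
n=13: W (go to 12, an L position)
n=14: L (options 13(W), 11(W) are all W)
n=15: W (go to 14, an L position)
n=16: L (options 15(W), 13(W) are all W)
n=17: W (go to 16, an L position)
n=18: L (options 17(W), 15(W) are all W)
n=19: W (go to 18, an L position)
n=20: L (options 19(W), 17(W) are all W)
n=21: W (go to 20, an L position)
n=22: L (options 21(W), 19(W) are all W)
n=23: W (go to 22, an L position)
n=24: L (options 23(W), 21(W) are all W)
n=25: W (go to 24, an L position)
n=26: L (options 25(W), 23(W) are all W)
n=27: W (go to 26, an L position)
n=28: L (options 27(W), 25(W) are all W)

23: W, 28: L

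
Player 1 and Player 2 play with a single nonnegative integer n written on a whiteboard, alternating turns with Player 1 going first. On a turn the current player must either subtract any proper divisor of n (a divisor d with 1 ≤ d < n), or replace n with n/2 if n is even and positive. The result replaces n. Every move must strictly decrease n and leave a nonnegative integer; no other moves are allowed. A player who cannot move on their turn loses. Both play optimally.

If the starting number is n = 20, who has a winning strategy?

Compute win/loss labels from the base case upward. A position with no move is L. Any other position is W if it can reach an L in one move, else L.
n=0: no move → L
n=1: no move → L
n=2: →1(L), so W
n=3: →2(W) only, which is W, so L
n=4: →3(L), so W
n=5: →4(W) only, which is W, so L
n=6: →3(L), so W
n=7: →6(W) only, which is W, so L
n=8: →7(L), so W
n=9: →6(W), 8(W) — all W, so L
n=10: →5(L), so W
n=11: →10(W) only, which is W, so L
n=12: →9(L), so W
n=13: →12(W) only, which is W, so L
n=14: →7(L), so W
n=15: →10(W), 12(W), 14(W) — all W, so L
n=16: →15(L), so W
n=17: →16(W) only, which is W, so L
n=18: →9(L), so W
n=19: →18(W) only, which is W, so L
n=20: →15(L), so W
The starting position 20 is W: Player 1 should move to 15, handing over an L position.

Player 1 wins.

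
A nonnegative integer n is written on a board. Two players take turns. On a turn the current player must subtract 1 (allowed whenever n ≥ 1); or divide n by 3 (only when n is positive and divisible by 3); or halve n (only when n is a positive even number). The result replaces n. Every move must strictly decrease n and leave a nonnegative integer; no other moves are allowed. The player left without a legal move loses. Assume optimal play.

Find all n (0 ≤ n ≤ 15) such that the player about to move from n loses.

Label each position W (a win for the player to move) or L (a loss). A position with no legal move is L; any other position is W exactly when some move reaches an L, and L when every move reaches a W.
n=0: no move → L
n=1: reaches L-position 0 → W
n=2: only reaches 1(W), which is W → L
n=3: reaches L-position 2 → W
n=4: reaches L-position 2 → W
n=5: only reaches 4(W), which is W → L
n=6: reaches L-position 2 → W
n=7: only reaches 6(W), which is W → L
n=8: reaches L-position 7 → W
n=9: only reaches 3(W), 8(W), all W → L
n=10: reaches L-position 5 → W
n=11: only reaches 10(W), which is W → L
n=12: reaches L-position 11 → W
n=13: only reaches 12(W), which is W → L
n=14: reaches L-position 7 → W
n=15: reaches L-position 5 → W
The losing starting values of n are exactly the entries labelled L in this table (7 of them).

0, 2, 5, 7, 9, 11, 13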